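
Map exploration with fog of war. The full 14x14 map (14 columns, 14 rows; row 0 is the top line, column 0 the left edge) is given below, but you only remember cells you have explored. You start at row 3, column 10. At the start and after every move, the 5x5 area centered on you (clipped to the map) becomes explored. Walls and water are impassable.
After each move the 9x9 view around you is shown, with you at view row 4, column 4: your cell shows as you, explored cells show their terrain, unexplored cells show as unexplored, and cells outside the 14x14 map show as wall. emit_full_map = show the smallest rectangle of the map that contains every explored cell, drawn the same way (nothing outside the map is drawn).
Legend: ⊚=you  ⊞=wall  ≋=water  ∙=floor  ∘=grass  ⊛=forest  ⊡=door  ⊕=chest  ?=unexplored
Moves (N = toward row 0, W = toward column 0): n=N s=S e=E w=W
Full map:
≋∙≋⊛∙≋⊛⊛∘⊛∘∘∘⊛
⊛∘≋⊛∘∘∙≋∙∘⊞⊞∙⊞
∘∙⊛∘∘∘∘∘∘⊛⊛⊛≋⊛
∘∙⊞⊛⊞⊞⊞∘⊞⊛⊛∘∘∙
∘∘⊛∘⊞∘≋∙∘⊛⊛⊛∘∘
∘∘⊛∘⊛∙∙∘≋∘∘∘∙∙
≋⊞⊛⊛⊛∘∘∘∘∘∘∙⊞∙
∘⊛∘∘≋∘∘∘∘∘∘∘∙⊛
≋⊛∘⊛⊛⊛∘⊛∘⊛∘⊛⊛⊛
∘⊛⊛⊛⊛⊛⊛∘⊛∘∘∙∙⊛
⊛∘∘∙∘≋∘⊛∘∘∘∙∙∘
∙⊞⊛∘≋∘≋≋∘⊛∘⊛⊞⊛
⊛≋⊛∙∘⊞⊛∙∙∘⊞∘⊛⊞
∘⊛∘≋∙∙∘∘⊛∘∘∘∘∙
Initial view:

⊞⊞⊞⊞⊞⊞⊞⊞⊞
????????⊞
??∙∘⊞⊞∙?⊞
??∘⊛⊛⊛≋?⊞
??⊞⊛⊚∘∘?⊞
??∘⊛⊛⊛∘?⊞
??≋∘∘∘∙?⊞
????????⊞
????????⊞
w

⊞⊞⊞⊞⊞⊞⊞⊞⊞
?????????
??≋∙∘⊞⊞∙?
??∘∘⊛⊛⊛≋?
??∘⊞⊚⊛∘∘?
??∙∘⊛⊛⊛∘?
??∘≋∘∘∘∙?
?????????
?????????

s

?????????
??≋∙∘⊞⊞∙?
??∘∘⊛⊛⊛≋?
??∘⊞⊛⊛∘∘?
??∙∘⊚⊛⊛∘?
??∘≋∘∘∘∙?
??∘∘∘∘∙??
?????????
?????????

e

????????⊞
?≋∙∘⊞⊞∙?⊞
?∘∘⊛⊛⊛≋?⊞
?∘⊞⊛⊛∘∘?⊞
?∙∘⊛⊚⊛∘?⊞
?∘≋∘∘∘∙?⊞
?∘∘∘∘∙⊞?⊞
????????⊞
????????⊞

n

⊞⊞⊞⊞⊞⊞⊞⊞⊞
????????⊞
?≋∙∘⊞⊞∙?⊞
?∘∘⊛⊛⊛≋?⊞
?∘⊞⊛⊚∘∘?⊞
?∙∘⊛⊛⊛∘?⊞
?∘≋∘∘∘∙?⊞
?∘∘∘∘∙⊞?⊞
????????⊞

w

⊞⊞⊞⊞⊞⊞⊞⊞⊞
?????????
??≋∙∘⊞⊞∙?
??∘∘⊛⊛⊛≋?
??∘⊞⊚⊛∘∘?
??∙∘⊛⊛⊛∘?
??∘≋∘∘∘∙?
??∘∘∘∘∙⊞?
?????????

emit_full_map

≋∙∘⊞⊞∙
∘∘⊛⊛⊛≋
∘⊞⊚⊛∘∘
∙∘⊛⊛⊛∘
∘≋∘∘∘∙
∘∘∘∘∙⊞

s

?????????
??≋∙∘⊞⊞∙?
??∘∘⊛⊛⊛≋?
??∘⊞⊛⊛∘∘?
??∙∘⊚⊛⊛∘?
??∘≋∘∘∘∙?
??∘∘∘∘∙⊞?
?????????
?????????

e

????????⊞
?≋∙∘⊞⊞∙?⊞
?∘∘⊛⊛⊛≋?⊞
?∘⊞⊛⊛∘∘?⊞
?∙∘⊛⊚⊛∘?⊞
?∘≋∘∘∘∙?⊞
?∘∘∘∘∙⊞?⊞
????????⊞
????????⊞

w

?????????
??≋∙∘⊞⊞∙?
??∘∘⊛⊛⊛≋?
??∘⊞⊛⊛∘∘?
??∙∘⊚⊛⊛∘?
??∘≋∘∘∘∙?
??∘∘∘∘∙⊞?
?????????
?????????

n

⊞⊞⊞⊞⊞⊞⊞⊞⊞
?????????
??≋∙∘⊞⊞∙?
??∘∘⊛⊛⊛≋?
??∘⊞⊚⊛∘∘?
??∙∘⊛⊛⊛∘?
??∘≋∘∘∘∙?
??∘∘∘∘∙⊞?
?????????

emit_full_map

≋∙∘⊞⊞∙
∘∘⊛⊛⊛≋
∘⊞⊚⊛∘∘
∙∘⊛⊛⊛∘
∘≋∘∘∘∙
∘∘∘∘∙⊞


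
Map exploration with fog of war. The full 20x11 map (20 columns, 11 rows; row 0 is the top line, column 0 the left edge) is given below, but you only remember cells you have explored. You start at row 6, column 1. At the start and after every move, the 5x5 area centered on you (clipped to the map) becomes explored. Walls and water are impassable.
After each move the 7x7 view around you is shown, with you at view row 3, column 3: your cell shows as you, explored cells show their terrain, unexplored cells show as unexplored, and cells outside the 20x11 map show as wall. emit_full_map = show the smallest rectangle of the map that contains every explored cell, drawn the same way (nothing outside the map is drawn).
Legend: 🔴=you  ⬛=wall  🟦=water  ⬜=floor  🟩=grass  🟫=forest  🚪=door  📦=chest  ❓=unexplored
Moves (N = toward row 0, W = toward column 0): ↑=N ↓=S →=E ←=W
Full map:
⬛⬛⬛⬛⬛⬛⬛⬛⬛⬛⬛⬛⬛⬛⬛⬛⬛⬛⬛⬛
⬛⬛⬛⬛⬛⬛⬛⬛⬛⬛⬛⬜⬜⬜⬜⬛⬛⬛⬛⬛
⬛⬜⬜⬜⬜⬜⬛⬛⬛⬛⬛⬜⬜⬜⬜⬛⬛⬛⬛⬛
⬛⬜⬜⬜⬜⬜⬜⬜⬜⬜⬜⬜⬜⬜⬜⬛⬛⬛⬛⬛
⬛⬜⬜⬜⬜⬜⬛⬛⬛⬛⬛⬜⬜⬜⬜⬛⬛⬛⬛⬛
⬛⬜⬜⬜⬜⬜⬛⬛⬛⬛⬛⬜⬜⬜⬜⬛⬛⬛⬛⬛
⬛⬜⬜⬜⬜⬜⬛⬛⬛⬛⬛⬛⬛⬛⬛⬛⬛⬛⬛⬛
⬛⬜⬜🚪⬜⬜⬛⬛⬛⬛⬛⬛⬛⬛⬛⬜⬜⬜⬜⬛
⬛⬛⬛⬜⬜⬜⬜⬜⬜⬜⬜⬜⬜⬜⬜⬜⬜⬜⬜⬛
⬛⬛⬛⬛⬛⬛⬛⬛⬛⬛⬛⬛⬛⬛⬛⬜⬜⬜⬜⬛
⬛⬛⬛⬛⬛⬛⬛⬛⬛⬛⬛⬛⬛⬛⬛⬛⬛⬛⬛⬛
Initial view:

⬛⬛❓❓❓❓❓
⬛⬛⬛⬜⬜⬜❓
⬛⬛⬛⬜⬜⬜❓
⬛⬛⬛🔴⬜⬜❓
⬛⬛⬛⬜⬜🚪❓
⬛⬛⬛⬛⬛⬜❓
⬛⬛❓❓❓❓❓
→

⬛❓❓❓❓❓❓
⬛⬛⬜⬜⬜⬜❓
⬛⬛⬜⬜⬜⬜❓
⬛⬛⬜🔴⬜⬜❓
⬛⬛⬜⬜🚪⬜❓
⬛⬛⬛⬛⬜⬜❓
⬛❓❓❓❓❓❓

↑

⬛❓❓❓❓❓❓
⬛⬛⬜⬜⬜⬜❓
⬛⬛⬜⬜⬜⬜❓
⬛⬛⬜🔴⬜⬜❓
⬛⬛⬜⬜⬜⬜❓
⬛⬛⬜⬜🚪⬜❓
⬛⬛⬛⬛⬜⬜❓

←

⬛⬛❓❓❓❓❓
⬛⬛⬛⬜⬜⬜⬜
⬛⬛⬛⬜⬜⬜⬜
⬛⬛⬛🔴⬜⬜⬜
⬛⬛⬛⬜⬜⬜⬜
⬛⬛⬛⬜⬜🚪⬜
⬛⬛⬛⬛⬛⬜⬜

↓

⬛⬛⬛⬜⬜⬜⬜
⬛⬛⬛⬜⬜⬜⬜
⬛⬛⬛⬜⬜⬜⬜
⬛⬛⬛🔴⬜⬜⬜
⬛⬛⬛⬜⬜🚪⬜
⬛⬛⬛⬛⬛⬜⬜
⬛⬛❓❓❓❓❓

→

⬛⬛⬜⬜⬜⬜❓
⬛⬛⬜⬜⬜⬜❓
⬛⬛⬜⬜⬜⬜❓
⬛⬛⬜🔴⬜⬜❓
⬛⬛⬜⬜🚪⬜❓
⬛⬛⬛⬛⬜⬜❓
⬛❓❓❓❓❓❓

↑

⬛❓❓❓❓❓❓
⬛⬛⬜⬜⬜⬜❓
⬛⬛⬜⬜⬜⬜❓
⬛⬛⬜🔴⬜⬜❓
⬛⬛⬜⬜⬜⬜❓
⬛⬛⬜⬜🚪⬜❓
⬛⬛⬛⬛⬜⬜❓

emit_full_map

⬛⬜⬜⬜⬜
⬛⬜⬜⬜⬜
⬛⬜🔴⬜⬜
⬛⬜⬜⬜⬜
⬛⬜⬜🚪⬜
⬛⬛⬛⬜⬜

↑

⬛❓❓❓❓❓❓
⬛⬛⬜⬜⬜⬜❓
⬛⬛⬜⬜⬜⬜❓
⬛⬛⬜🔴⬜⬜❓
⬛⬛⬜⬜⬜⬜❓
⬛⬛⬜⬜⬜⬜❓
⬛⬛⬜⬜🚪⬜❓

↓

⬛⬛⬜⬜⬜⬜❓
⬛⬛⬜⬜⬜⬜❓
⬛⬛⬜⬜⬜⬜❓
⬛⬛⬜🔴⬜⬜❓
⬛⬛⬜⬜⬜⬜❓
⬛⬛⬜⬜🚪⬜❓
⬛⬛⬛⬛⬜⬜❓

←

⬛⬛⬛⬜⬜⬜⬜
⬛⬛⬛⬜⬜⬜⬜
⬛⬛⬛⬜⬜⬜⬜
⬛⬛⬛🔴⬜⬜⬜
⬛⬛⬛⬜⬜⬜⬜
⬛⬛⬛⬜⬜🚪⬜
⬛⬛⬛⬛⬛⬜⬜

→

⬛⬛⬜⬜⬜⬜❓
⬛⬛⬜⬜⬜⬜❓
⬛⬛⬜⬜⬜⬜❓
⬛⬛⬜🔴⬜⬜❓
⬛⬛⬜⬜⬜⬜❓
⬛⬛⬜⬜🚪⬜❓
⬛⬛⬛⬛⬜⬜❓

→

⬛⬜⬜⬜⬜❓❓
⬛⬜⬜⬜⬜⬜❓
⬛⬜⬜⬜⬜⬜❓
⬛⬜⬜🔴⬜⬜❓
⬛⬜⬜⬜⬜⬜❓
⬛⬜⬜🚪⬜⬜❓
⬛⬛⬛⬜⬜❓❓

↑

❓❓❓❓❓❓❓
⬛⬜⬜⬜⬜⬜❓
⬛⬜⬜⬜⬜⬜❓
⬛⬜⬜🔴⬜⬜❓
⬛⬜⬜⬜⬜⬜❓
⬛⬜⬜⬜⬜⬜❓
⬛⬜⬜🚪⬜⬜❓

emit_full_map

⬛⬜⬜⬜⬜⬜
⬛⬜⬜⬜⬜⬜
⬛⬜⬜🔴⬜⬜
⬛⬜⬜⬜⬜⬜
⬛⬜⬜⬜⬜⬜
⬛⬜⬜🚪⬜⬜
⬛⬛⬛⬜⬜❓

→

❓❓❓❓❓❓❓
⬜⬜⬜⬜⬜⬛❓
⬜⬜⬜⬜⬜⬜❓
⬜⬜⬜🔴⬜⬛❓
⬜⬜⬜⬜⬜⬛❓
⬜⬜⬜⬜⬜⬛❓
⬜⬜🚪⬜⬜❓❓

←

❓❓❓❓❓❓❓
⬛⬜⬜⬜⬜⬜⬛
⬛⬜⬜⬜⬜⬜⬜
⬛⬜⬜🔴⬜⬜⬛
⬛⬜⬜⬜⬜⬜⬛
⬛⬜⬜⬜⬜⬜⬛
⬛⬜⬜🚪⬜⬜❓

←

⬛❓❓❓❓❓❓
⬛⬛⬜⬜⬜⬜⬜
⬛⬛⬜⬜⬜⬜⬜
⬛⬛⬜🔴⬜⬜⬜
⬛⬛⬜⬜⬜⬜⬜
⬛⬛⬜⬜⬜⬜⬜
⬛⬛⬜⬜🚪⬜⬜

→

❓❓❓❓❓❓❓
⬛⬜⬜⬜⬜⬜⬛
⬛⬜⬜⬜⬜⬜⬜
⬛⬜⬜🔴⬜⬜⬛
⬛⬜⬜⬜⬜⬜⬛
⬛⬜⬜⬜⬜⬜⬛
⬛⬜⬜🚪⬜⬜❓

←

⬛❓❓❓❓❓❓
⬛⬛⬜⬜⬜⬜⬜
⬛⬛⬜⬜⬜⬜⬜
⬛⬛⬜🔴⬜⬜⬜
⬛⬛⬜⬜⬜⬜⬜
⬛⬛⬜⬜⬜⬜⬜
⬛⬛⬜⬜🚪⬜⬜

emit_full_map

⬛⬜⬜⬜⬜⬜⬛
⬛⬜⬜⬜⬜⬜⬜
⬛⬜🔴⬜⬜⬜⬛
⬛⬜⬜⬜⬜⬜⬛
⬛⬜⬜⬜⬜⬜⬛
⬛⬜⬜🚪⬜⬜❓
⬛⬛⬛⬜⬜❓❓


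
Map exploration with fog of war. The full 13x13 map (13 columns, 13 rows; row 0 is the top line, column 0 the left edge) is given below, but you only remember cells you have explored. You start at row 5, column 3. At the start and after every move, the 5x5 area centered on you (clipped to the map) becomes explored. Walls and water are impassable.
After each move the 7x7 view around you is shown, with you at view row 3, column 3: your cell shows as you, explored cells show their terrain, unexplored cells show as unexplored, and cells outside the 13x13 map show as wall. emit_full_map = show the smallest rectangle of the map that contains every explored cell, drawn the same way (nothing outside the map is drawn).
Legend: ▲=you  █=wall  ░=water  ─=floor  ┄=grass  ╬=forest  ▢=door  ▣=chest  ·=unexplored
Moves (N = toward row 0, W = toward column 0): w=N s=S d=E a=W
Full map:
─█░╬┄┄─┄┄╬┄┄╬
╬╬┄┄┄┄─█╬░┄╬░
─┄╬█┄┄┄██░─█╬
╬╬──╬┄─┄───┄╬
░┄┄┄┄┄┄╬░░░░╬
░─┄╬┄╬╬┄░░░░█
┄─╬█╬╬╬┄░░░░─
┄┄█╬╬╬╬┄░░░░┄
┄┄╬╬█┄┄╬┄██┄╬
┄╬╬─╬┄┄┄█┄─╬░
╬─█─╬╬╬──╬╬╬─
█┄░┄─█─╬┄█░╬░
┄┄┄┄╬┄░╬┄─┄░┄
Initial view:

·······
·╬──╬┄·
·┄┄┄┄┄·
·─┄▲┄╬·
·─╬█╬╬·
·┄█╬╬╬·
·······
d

·······
╬──╬┄─·
┄┄┄┄┄┄·
─┄╬▲╬╬·
─╬█╬╬╬·
┄█╬╬╬╬·
·······

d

·······
──╬┄─┄·
┄┄┄┄┄╬·
┄╬┄▲╬┄·
╬█╬╬╬┄·
█╬╬╬╬┄·
·······

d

·······
─╬┄─┄─·
┄┄┄┄╬░·
╬┄╬▲┄░·
█╬╬╬┄░·
╬╬╬╬┄░·
·······

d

·······
╬┄─┄──·
┄┄┄╬░░·
┄╬╬▲░░·
╬╬╬┄░░·
╬╬╬┄░░·
·······

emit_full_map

╬──╬┄─┄──
┄┄┄┄┄┄╬░░
─┄╬┄╬╬▲░░
─╬█╬╬╬┄░░
┄█╬╬╬╬┄░░

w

·······
·┄┄██░·
╬┄─┄──·
┄┄┄▲░░·
┄╬╬┄░░·
╬╬╬┄░░·
╬╬╬┄░░·

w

·······
·┄─█╬░·
·┄┄██░·
╬┄─▲──·
┄┄┄╬░░·
┄╬╬┄░░·
╬╬╬┄░░·

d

·······
┄─█╬░┄·
┄┄██░─·
┄─┄▲──·
┄┄╬░░░·
╬╬┄░░░·
╬╬┄░░··

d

·······
─█╬░┄╬·
┄██░─█·
─┄─▲─┄·
┄╬░░░░·
╬┄░░░░·
╬┄░░···

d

······█
█╬░┄╬░█
██░─█╬█
┄──▲┄╬█
╬░░░░╬█
┄░░░░██
┄░░···█

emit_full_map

····┄─█╬░┄╬░
····┄┄██░─█╬
╬──╬┄─┄──▲┄╬
┄┄┄┄┄┄╬░░░░╬
─┄╬┄╬╬┄░░░░█
─╬█╬╬╬┄░░···
┄█╬╬╬╬┄░░···

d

·····██
╬░┄╬░██
█░─█╬██
───▲╬██
░░░░╬██
░░░░███
░░···██

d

····███
░┄╬░███
░─█╬███
──┄▲███
░░░╬███
░░░████
░···███

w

███████
·┄┄╬███
░┄╬░███
░─█▲███
──┄╬███
░░░╬███
░░░████

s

·┄┄╬███
░┄╬░███
░─█╬███
──┄▲███
░░░╬███
░░░████
░···███

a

··┄┄╬██
╬░┄╬░██
█░─█╬██
───▲╬██
░░░░╬██
░░░░███
░░···██

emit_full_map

·········┄┄╬
····┄─█╬░┄╬░
····┄┄██░─█╬
╬──╬┄─┄───▲╬
┄┄┄┄┄┄╬░░░░╬
─┄╬┄╬╬┄░░░░█
─╬█╬╬╬┄░░···
┄█╬╬╬╬┄░░···

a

···┄┄╬█
█╬░┄╬░█
██░─█╬█
┄──▲┄╬█
╬░░░░╬█
┄░░░░██
┄░░···█

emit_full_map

·········┄┄╬
····┄─█╬░┄╬░
····┄┄██░─█╬
╬──╬┄─┄──▲┄╬
┄┄┄┄┄┄╬░░░░╬
─┄╬┄╬╬┄░░░░█
─╬█╬╬╬┄░░···
┄█╬╬╬╬┄░░···


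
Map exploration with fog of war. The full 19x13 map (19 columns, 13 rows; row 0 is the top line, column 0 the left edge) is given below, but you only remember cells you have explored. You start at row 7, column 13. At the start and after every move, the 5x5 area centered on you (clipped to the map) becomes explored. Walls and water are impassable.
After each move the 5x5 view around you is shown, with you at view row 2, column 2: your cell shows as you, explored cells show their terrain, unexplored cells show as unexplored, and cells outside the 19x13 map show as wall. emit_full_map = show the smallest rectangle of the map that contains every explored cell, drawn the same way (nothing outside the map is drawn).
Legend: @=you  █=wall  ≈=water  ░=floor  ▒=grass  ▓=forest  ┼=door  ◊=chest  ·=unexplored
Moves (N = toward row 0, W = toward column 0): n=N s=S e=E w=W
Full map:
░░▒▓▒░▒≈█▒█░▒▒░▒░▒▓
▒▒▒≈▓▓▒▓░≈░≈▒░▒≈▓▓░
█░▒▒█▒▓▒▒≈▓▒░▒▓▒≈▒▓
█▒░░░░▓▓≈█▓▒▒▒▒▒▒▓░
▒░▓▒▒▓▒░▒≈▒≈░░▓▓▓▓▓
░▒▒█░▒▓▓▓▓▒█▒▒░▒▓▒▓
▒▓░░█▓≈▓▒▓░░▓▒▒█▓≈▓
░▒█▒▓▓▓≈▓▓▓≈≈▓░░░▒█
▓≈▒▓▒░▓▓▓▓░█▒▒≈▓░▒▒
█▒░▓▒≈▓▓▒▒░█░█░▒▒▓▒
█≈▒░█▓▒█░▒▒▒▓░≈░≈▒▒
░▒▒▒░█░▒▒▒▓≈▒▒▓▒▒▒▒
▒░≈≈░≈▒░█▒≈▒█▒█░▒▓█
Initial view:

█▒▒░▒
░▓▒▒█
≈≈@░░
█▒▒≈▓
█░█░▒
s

░▓▒▒█
≈≈▓░░
█▒@≈▓
█░█░▒
▒▓░≈░

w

░░▓▒▒
▓≈≈▓░
░█@▒≈
░█░█░
▒▒▓░≈

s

▓≈≈▓░
░█▒▒≈
░█@█░
▒▒▓░≈
▓≈▒▒▓

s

░█▒▒≈
░█░█░
▒▒@░≈
▓≈▒▒▓
≈▒█▒█

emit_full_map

·█▒▒░▒
░░▓▒▒█
▓≈≈▓░░
░█▒▒≈▓
░█░█░▒
▒▒@░≈░
▓≈▒▒▓·
≈▒█▒█·

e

█▒▒≈▓
█░█░▒
▒▓@≈░
≈▒▒▓▒
▒█▒█░

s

█░█░▒
▒▓░≈░
≈▒@▓▒
▒█▒█░
█████

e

░█░▒▒
▓░≈░≈
▒▒@▒▒
█▒█░▒
█████

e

█░▒▒▓
░≈░≈▒
▒▓@▒▒
▒█░▒▓
█████

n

▒≈▓░▒
█░▒▒▓
░≈@≈▒
▒▓▒▒▒
▒█░▒▓

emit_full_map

·█▒▒░▒··
░░▓▒▒█··
▓≈≈▓░░··
░█▒▒≈▓░▒
░█░█░▒▒▓
▒▒▓░≈@≈▒
▓≈▒▒▓▒▒▒
≈▒█▒█░▒▓

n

▓░░░▒
▒≈▓░▒
█░@▒▓
░≈░≈▒
▒▓▒▒▒

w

≈▓░░░
▒▒≈▓░
░█@▒▒
▓░≈░≈
▒▒▓▒▒

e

▓░░░▒
▒≈▓░▒
█░@▒▓
░≈░≈▒
▒▓▒▒▒

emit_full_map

·█▒▒░▒··
░░▓▒▒█··
▓≈≈▓░░░▒
░█▒▒≈▓░▒
░█░█░@▒▓
▒▒▓░≈░≈▒
▓≈▒▒▓▒▒▒
≈▒█▒█░▒▓


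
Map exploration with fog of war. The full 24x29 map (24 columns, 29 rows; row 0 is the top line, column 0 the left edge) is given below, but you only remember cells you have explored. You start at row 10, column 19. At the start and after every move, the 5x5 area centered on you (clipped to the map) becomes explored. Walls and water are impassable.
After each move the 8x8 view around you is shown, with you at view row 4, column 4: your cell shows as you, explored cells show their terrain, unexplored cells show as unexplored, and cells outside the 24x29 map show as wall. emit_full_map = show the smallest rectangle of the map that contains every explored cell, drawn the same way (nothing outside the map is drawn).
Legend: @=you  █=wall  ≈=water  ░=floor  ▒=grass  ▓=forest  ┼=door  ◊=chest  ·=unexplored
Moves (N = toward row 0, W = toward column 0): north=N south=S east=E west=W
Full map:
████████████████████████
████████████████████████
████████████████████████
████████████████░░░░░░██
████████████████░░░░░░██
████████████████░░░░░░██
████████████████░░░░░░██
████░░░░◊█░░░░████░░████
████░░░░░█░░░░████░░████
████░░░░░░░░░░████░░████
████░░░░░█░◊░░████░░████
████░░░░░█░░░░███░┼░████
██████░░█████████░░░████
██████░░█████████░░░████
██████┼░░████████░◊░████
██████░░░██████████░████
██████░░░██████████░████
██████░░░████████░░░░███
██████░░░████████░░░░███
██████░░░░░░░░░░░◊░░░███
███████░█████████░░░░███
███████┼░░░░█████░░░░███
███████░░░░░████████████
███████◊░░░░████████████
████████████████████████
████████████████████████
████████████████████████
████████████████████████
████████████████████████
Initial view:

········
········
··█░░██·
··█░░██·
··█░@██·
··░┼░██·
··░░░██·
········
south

········
··█░░██·
··█░░██·
··█░░██·
··░┼@██·
··░░░██·
··░░░██·
········

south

··█░░██·
··█░░██·
··█░░██·
··░┼░██·
··░░@██·
··░░░██·
··░◊░██·
········

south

··█░░██·
··█░░██·
··░┼░██·
··░░░██·
··░░@██·
··░◊░██·
··██░██·
········

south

··█░░██·
··░┼░██·
··░░░██·
··░░░██·
··░◊@██·
··██░██·
··██░██·
········

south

··░┼░██·
··░░░██·
··░░░██·
··░◊░██·
··██@██·
··██░██·
··░░░░█·
········

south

··░░░██·
··░░░██·
··░◊░██·
··██░██·
··██@██·
··░░░░█·
··░░░░█·
········

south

··░░░██·
··░◊░██·
··██░██·
··██░██·
··░░@░█·
··░░░░█·
··◊░░░█·
········

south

··░◊░██·
··██░██·
··██░██·
··░░░░█·
··░░@░█·
··◊░░░█·
··░░░░█·
········

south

··██░██·
··██░██·
··░░░░█·
··░░░░█·
··◊░@░█·
··░░░░█·
··░░░░█·
········

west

···██░██
···██░██
··█░░░░█
··█░░░░█
··░◊@░░█
··█░░░░█
··█░░░░█
········

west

····██░█
····██░█
··██░░░░
··██░░░░
··░░@░░░
··██░░░░
··██░░░░
········

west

·····██░
·····██░
··███░░░
··███░░░
··░░@◊░░
··███░░░
··███░░░
········

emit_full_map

···█░░██
···█░░██
···█░░██
···░┼░██
···░░░██
···░░░██
···░◊░██
···██░██
···██░██
███░░░░█
███░░░░█
░░@◊░░░█
███░░░░█
███░░░░█

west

······██
······██
··████░░
··████░░
··░░@░◊░
··████░░
··████░░
········

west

·······█
·······█
··█████░
··█████░
··░░@░░◊
··█████░
··█████░
········

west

········
········
··██████
··██████
··░░@░░░
··██████
··░█████
········

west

········
········
··██████
··██████
··░░@░░░
··██████
··░░████
········

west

········
········
··██████
··██████
··░░@░░░
··██████
··░░░███
········

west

········
········
··░█████
··░█████
··░░@░░░
··██████
··░░░░██
········

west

········
········
··░░████
··░░████
··░░@░░░
··░█████
··┼░░░░█
········

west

········
········
··░░░███
··░░░███
··░░@░░░
··█░████
··█┼░░░░
········

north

········
········
··░░░██·
··░░░███
··░░@███
··░░░░░░
··█░████
··█┼░░░░

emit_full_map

···········█░░██
···········█░░██
···········█░░██
···········░┼░██
···········░░░██
···········░░░██
···········░◊░██
···········██░██
░░░██······██░██
░░░████████░░░░█
░░@████████░░░░█
░░░░░░░░░░░◊░░░█
█░█████████░░░░█
█┼░░░░█████░░░░█

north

········
········
··░░░██·
··░░░██·
··░░@███
··░░░███
··░░░░░░
··█░████

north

········
········
··┼░░██·
··░░░██·
··░░@██·
··░░░███
··░░░███
··░░░░░░

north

········
········
··░░███·
··┼░░██·
··░░@██·
··░░░██·
··░░░███
··░░░███

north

········
········
··░░███·
··░░███·
··┼░@██·
··░░░██·
··░░░██·
··░░░███

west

········
········
··█░░███
··█░░███
··█┼@░██
··█░░░██
··█░░░██
···░░░██

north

········
········
··░░░░█·
··█░░███
··█░@███
··█┼░░██
··█░░░██
··█░░░██

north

········
········
··░░░░█·
··░░░░█·
··█░@███
··█░░███
··█┼░░██
··█░░░██

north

········
········
··░░░░░·
··░░░░█·
··░░@░█·
··█░░███
··█░░███
··█┼░░██

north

········
········
··░░░░█·
··░░░░░·
··░░@░█·
··░░░░█·
··█░░███
··█░░███

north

········
········
··░░░◊█·
··░░░░█·
··░░@░░·
··░░░░█·
··░░░░█·
··█░░███

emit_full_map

░░░◊█············
░░░░█·······█░░██
░░@░░·······█░░██
░░░░█·······█░░██
░░░░█·······░┼░██
█░░███······░░░██
█░░███······░░░██
█┼░░██······░◊░██
█░░░██······██░██
█░░░██······██░██
·░░░████████░░░░█
·░░░████████░░░░█
·░░░░░░░░░░░◊░░░█
·█░█████████░░░░█
·█┼░░░░█████░░░░█

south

········
··░░░◊█·
··░░░░█·
··░░░░░·
··░░@░█·
··░░░░█·
··█░░███
··█░░███

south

··░░░◊█·
··░░░░█·
··░░░░░·
··░░░░█·
··░░@░█·
··█░░███
··█░░███
··█┼░░██

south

··░░░░█·
··░░░░░·
··░░░░█·
··░░░░█·
··█░@███
··█░░███
··█┼░░██
··█░░░██

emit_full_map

░░░◊█············
░░░░█·······█░░██
░░░░░·······█░░██
░░░░█·······█░░██
░░░░█·······░┼░██
█░@███······░░░██
█░░███······░░░██
█┼░░██······░◊░██
█░░░██······██░██
█░░░██······██░██
·░░░████████░░░░█
·░░░████████░░░░█
·░░░░░░░░░░░◊░░░█
·█░█████████░░░░█
·█┼░░░░█████░░░░█


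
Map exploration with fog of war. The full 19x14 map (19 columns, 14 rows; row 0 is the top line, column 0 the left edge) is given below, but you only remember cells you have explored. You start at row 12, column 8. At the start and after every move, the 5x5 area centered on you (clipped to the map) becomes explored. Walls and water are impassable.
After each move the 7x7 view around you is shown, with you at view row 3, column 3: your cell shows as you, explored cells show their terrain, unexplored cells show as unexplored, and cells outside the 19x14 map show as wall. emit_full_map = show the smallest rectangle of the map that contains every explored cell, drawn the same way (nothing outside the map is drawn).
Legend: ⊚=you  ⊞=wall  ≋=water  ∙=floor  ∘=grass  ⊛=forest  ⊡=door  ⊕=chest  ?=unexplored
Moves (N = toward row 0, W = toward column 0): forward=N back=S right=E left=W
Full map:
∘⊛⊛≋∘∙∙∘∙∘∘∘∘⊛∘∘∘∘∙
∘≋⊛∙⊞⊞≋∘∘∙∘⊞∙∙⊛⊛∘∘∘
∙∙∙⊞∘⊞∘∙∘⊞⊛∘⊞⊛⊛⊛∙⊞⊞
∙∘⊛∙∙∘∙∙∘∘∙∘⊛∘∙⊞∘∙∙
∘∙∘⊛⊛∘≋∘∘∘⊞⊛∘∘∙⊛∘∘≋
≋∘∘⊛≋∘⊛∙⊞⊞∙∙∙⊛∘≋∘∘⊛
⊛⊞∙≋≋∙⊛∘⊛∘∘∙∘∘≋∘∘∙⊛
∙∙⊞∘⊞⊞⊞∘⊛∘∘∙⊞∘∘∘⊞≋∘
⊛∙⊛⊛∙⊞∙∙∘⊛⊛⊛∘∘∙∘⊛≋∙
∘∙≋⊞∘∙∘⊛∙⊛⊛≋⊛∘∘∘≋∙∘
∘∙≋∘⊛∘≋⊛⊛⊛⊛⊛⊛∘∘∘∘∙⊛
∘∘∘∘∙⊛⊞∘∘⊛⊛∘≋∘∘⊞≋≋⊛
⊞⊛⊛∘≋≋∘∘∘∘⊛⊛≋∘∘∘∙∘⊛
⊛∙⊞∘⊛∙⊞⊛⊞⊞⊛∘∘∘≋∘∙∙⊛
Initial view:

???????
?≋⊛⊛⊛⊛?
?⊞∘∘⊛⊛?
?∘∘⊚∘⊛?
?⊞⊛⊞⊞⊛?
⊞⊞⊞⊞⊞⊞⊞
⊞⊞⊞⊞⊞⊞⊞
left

???????
?∘≋⊛⊛⊛⊛
?⊛⊞∘∘⊛⊛
?≋∘⊚∘∘⊛
?∙⊞⊛⊞⊞⊛
⊞⊞⊞⊞⊞⊞⊞
⊞⊞⊞⊞⊞⊞⊞

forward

???????
?∙∘⊛∙⊛?
?∘≋⊛⊛⊛⊛
?⊛⊞⊚∘⊛⊛
?≋∘∘∘∘⊛
?∙⊞⊛⊞⊞⊛
⊞⊞⊞⊞⊞⊞⊞

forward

???????
?⊞∙∙∘⊛?
?∙∘⊛∙⊛?
?∘≋⊚⊛⊛⊛
?⊛⊞∘∘⊛⊛
?≋∘∘∘∘⊛
?∙⊞⊛⊞⊞⊛

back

?⊞∙∙∘⊛?
?∙∘⊛∙⊛?
?∘≋⊛⊛⊛⊛
?⊛⊞⊚∘⊛⊛
?≋∘∘∘∘⊛
?∙⊞⊛⊞⊞⊛
⊞⊞⊞⊞⊞⊞⊞

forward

???????
?⊞∙∙∘⊛?
?∙∘⊛∙⊛?
?∘≋⊚⊛⊛⊛
?⊛⊞∘∘⊛⊛
?≋∘∘∘∘⊛
?∙⊞⊛⊞⊞⊛

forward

???????
?⊞⊞∘⊛∘?
?⊞∙∙∘⊛?
?∙∘⊚∙⊛?
?∘≋⊛⊛⊛⊛
?⊛⊞∘∘⊛⊛
?≋∘∘∘∘⊛

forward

???????
?∙⊛∘⊛∘?
?⊞⊞∘⊛∘?
?⊞∙⊚∘⊛?
?∙∘⊛∙⊛?
?∘≋⊛⊛⊛⊛
?⊛⊞∘∘⊛⊛

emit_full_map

∙⊛∘⊛∘?
⊞⊞∘⊛∘?
⊞∙⊚∘⊛?
∙∘⊛∙⊛?
∘≋⊛⊛⊛⊛
⊛⊞∘∘⊛⊛
≋∘∘∘∘⊛
∙⊞⊛⊞⊞⊛


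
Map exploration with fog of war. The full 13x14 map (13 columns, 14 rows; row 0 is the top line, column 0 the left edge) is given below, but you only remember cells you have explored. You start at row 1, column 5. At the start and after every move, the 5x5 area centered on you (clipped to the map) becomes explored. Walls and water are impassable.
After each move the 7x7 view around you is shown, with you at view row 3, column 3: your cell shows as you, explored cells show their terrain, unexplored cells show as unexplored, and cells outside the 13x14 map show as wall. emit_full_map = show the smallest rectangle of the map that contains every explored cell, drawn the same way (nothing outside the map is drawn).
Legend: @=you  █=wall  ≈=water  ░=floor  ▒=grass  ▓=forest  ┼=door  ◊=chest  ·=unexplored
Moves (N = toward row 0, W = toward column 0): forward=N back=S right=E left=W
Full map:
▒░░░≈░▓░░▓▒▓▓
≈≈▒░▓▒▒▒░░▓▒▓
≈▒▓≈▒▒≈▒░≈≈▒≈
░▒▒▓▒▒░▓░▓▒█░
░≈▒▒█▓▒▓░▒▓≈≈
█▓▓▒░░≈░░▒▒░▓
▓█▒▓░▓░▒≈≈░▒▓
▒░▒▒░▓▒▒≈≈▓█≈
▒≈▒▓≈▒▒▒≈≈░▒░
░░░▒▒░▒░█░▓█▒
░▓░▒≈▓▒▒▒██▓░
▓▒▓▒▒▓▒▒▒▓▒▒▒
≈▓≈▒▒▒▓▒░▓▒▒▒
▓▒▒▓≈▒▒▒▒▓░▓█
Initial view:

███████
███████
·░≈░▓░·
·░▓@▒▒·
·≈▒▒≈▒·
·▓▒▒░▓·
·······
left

███████
███████
·░░≈░▓░
·▒░@▒▒▒
·▓≈▒▒≈▒
·▒▓▒▒░▓
·······

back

███████
·░░≈░▓░
·▒░▓▒▒▒
·▓≈@▒≈▒
·▒▓▒▒░▓
·▒▒█▓▒·
·······

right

███████
░░≈░▓░·
▒░▓▒▒▒·
▓≈▒@≈▒·
▒▓▒▒░▓·
▒▒█▓▒▓·
·······

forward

███████
███████
░░≈░▓░·
▒░▓@▒▒·
▓≈▒▒≈▒·
▒▓▒▒░▓·
▒▒█▓▒▓·

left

███████
███████
·░░≈░▓░
·▒░@▒▒▒
·▓≈▒▒≈▒
·▒▓▒▒░▓
·▒▒█▓▒▓

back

███████
·░░≈░▓░
·▒░▓▒▒▒
·▓≈@▒≈▒
·▒▓▒▒░▓
·▒▒█▓▒▓
·······

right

███████
░░≈░▓░·
▒░▓▒▒▒·
▓≈▒@≈▒·
▒▓▒▒░▓·
▒▒█▓▒▓·
·······

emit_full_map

░░≈░▓░
▒░▓▒▒▒
▓≈▒@≈▒
▒▓▒▒░▓
▒▒█▓▒▓

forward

███████
███████
░░≈░▓░·
▒░▓@▒▒·
▓≈▒▒≈▒·
▒▓▒▒░▓·
▒▒█▓▒▓·

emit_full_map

░░≈░▓░
▒░▓@▒▒
▓≈▒▒≈▒
▒▓▒▒░▓
▒▒█▓▒▓


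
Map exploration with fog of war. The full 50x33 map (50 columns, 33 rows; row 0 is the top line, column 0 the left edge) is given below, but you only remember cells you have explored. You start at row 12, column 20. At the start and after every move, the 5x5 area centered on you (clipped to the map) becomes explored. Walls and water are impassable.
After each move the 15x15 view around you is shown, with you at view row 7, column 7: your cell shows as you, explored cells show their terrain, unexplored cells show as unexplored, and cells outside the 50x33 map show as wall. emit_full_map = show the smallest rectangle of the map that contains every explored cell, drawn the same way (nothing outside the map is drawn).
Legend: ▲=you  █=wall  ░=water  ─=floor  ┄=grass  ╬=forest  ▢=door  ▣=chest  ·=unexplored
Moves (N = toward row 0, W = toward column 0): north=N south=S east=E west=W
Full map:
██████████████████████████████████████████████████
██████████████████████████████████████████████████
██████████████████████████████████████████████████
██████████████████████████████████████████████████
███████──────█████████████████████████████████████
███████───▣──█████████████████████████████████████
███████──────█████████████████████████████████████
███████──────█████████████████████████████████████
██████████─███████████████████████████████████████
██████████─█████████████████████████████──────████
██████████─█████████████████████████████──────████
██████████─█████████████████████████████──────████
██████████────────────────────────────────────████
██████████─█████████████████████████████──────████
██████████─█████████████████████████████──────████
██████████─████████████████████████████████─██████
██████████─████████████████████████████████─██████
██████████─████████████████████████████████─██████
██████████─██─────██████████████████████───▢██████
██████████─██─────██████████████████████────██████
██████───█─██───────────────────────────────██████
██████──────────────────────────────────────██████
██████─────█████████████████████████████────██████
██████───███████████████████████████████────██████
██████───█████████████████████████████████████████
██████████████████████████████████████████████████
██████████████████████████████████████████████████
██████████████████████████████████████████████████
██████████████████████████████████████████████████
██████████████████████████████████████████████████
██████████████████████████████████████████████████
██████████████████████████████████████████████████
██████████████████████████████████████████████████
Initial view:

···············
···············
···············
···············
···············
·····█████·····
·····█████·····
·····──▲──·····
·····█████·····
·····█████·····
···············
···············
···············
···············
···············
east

···············
···············
···············
···············
···············
····██████·····
····██████·····
····───▲──·····
····██████·····
····██████·····
···············
···············
···············
···············
···············

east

···············
···············
···············
···············
···············
···███████·····
···███████·····
···────▲──·····
···███████·····
···███████·····
···············
···············
···············
···············
···············

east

···············
···············
···············
···············
···············
··████████·····
··████████·····
··─────▲──·····
··████████·····
··████████·····
···············
···············
···············
···············
···············

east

···············
···············
···············
···············
···············
·█████████·····
·█████████·····
·──────▲──·····
·█████████·····
·█████████·····
···············
···············
···············
···············
···············

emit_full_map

█████████
█████████
──────▲──
█████████
█████████

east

···············
···············
···············
···············
···············
██████████·····
██████████·····
───────▲──·····
██████████·····
██████████·····
···············
···············
···············
···············
···············

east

···············
···············
···············
···············
···············
██████████·····
██████████·····
───────▲──·····
██████████·····
██████████·····
···············
···············
···············
···············
···············
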